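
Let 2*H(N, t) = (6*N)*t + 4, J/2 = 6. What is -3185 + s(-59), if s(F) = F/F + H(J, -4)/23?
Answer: -73374/23 ≈ -3190.2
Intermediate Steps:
J = 12 (J = 2*6 = 12)
H(N, t) = 2 + 3*N*t (H(N, t) = ((6*N)*t + 4)/2 = (6*N*t + 4)/2 = (4 + 6*N*t)/2 = 2 + 3*N*t)
s(F) = -119/23 (s(F) = F/F + (2 + 3*12*(-4))/23 = 1 + (2 - 144)*(1/23) = 1 - 142*1/23 = 1 - 142/23 = -119/23)
-3185 + s(-59) = -3185 - 119/23 = -73374/23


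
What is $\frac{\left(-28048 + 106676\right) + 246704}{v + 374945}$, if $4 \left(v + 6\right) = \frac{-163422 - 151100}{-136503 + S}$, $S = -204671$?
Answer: $\frac{24665515504}{28426559337} \approx 0.86769$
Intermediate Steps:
$v = - \frac{3936827}{682348}$ ($v = -6 + \frac{\left(-163422 - 151100\right) \frac{1}{-136503 - 204671}}{4} = -6 + \frac{\left(-314522\right) \frac{1}{-341174}}{4} = -6 + \frac{\left(-314522\right) \left(- \frac{1}{341174}\right)}{4} = -6 + \frac{1}{4} \cdot \frac{157261}{170587} = -6 + \frac{157261}{682348} = - \frac{3936827}{682348} \approx -5.7695$)
$\frac{\left(-28048 + 106676\right) + 246704}{v + 374945} = \frac{\left(-28048 + 106676\right) + 246704}{- \frac{3936827}{682348} + 374945} = \frac{78628 + 246704}{\frac{255839034033}{682348}} = 325332 \cdot \frac{682348}{255839034033} = \frac{24665515504}{28426559337}$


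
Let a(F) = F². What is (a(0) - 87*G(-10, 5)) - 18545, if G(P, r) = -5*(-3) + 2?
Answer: -20024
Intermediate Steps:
G(P, r) = 17 (G(P, r) = 15 + 2 = 17)
(a(0) - 87*G(-10, 5)) - 18545 = (0² - 87*17) - 18545 = (0 - 1479) - 18545 = -1479 - 18545 = -20024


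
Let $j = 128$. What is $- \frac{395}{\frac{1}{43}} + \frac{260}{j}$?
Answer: $- \frac{543455}{32} \approx -16983.0$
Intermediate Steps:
$- \frac{395}{\frac{1}{43}} + \frac{260}{j} = - \frac{395}{\frac{1}{43}} + \frac{260}{128} = - 395 \frac{1}{\frac{1}{43}} + 260 \cdot \frac{1}{128} = \left(-395\right) 43 + \frac{65}{32} = -16985 + \frac{65}{32} = - \frac{543455}{32}$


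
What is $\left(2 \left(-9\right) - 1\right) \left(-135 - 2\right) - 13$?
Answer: $2590$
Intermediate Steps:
$\left(2 \left(-9\right) - 1\right) \left(-135 - 2\right) - 13 = \left(-18 - 1\right) \left(-135 - 2\right) - 13 = \left(-19\right) \left(-137\right) - 13 = 2603 - 13 = 2590$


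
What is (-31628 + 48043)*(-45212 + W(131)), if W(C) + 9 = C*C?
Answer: -460604900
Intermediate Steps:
W(C) = -9 + C² (W(C) = -9 + C*C = -9 + C²)
(-31628 + 48043)*(-45212 + W(131)) = (-31628 + 48043)*(-45212 + (-9 + 131²)) = 16415*(-45212 + (-9 + 17161)) = 16415*(-45212 + 17152) = 16415*(-28060) = -460604900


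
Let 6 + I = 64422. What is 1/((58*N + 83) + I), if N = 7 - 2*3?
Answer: 1/64557 ≈ 1.5490e-5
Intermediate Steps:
I = 64416 (I = -6 + 64422 = 64416)
N = 1 (N = 7 - 6 = 1)
1/((58*N + 83) + I) = 1/((58*1 + 83) + 64416) = 1/((58 + 83) + 64416) = 1/(141 + 64416) = 1/64557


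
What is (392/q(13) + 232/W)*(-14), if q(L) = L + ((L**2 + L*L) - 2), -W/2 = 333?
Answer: -1260728/116217 ≈ -10.848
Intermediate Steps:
W = -666 (W = -2*333 = -666)
q(L) = -2 + L + 2*L**2 (q(L) = L + ((L**2 + L**2) - 2) = L + (2*L**2 - 2) = L + (-2 + 2*L**2) = -2 + L + 2*L**2)
(392/q(13) + 232/W)*(-14) = (392/(-2 + 13 + 2*13**2) + 232/(-666))*(-14) = (392/(-2 + 13 + 2*169) + 232*(-1/666))*(-14) = (392/(-2 + 13 + 338) - 116/333)*(-14) = (392/349 - 116/333)*(-14) = (90052/116217)*(-14) = -1260728/116217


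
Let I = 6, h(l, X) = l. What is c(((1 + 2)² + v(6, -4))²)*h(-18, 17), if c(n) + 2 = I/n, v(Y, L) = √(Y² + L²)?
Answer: 15912/841 + 3888*√13/841 ≈ 35.589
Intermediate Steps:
v(Y, L) = √(L² + Y²)
c(n) = -2 + 6/n
c(((1 + 2)² + v(6, -4))²)*h(-18, 17) = (-2 + 6/(((1 + 2)² + √((-4)² + 6²))²))*(-18) = (-2 + 6/((3² + √(16 + 36))²))*(-18) = (-2 + 6/((9 + √52)²))*(-18) = (-2 + 6/((9 + 2*√13)²))*(-18) = (-2 + 6/(9 + 2*√13)²)*(-18) = 36 - 108/(9 + 2*√13)²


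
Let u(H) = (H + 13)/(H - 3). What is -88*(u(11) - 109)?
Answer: 9328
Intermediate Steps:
u(H) = (13 + H)/(-3 + H)
-88*(u(11) - 109) = -88*((13 + 11)/(-3 + 11) - 109) = -88*(24/8 - 109) = -88*((1/8)*24 - 109) = -88*(3 - 109) = -88*(-106) = 9328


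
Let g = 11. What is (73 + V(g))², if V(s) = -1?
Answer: 5184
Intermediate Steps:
(73 + V(g))² = (73 - 1)² = 72² = 5184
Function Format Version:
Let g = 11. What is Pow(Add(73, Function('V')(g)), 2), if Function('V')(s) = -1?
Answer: 5184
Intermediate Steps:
Pow(Add(73, Function('V')(g)), 2) = Pow(Add(73, -1), 2) = Pow(72, 2) = 5184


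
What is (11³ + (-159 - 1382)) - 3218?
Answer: -3428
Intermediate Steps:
(11³ + (-159 - 1382)) - 3218 = (1331 - 1541) - 3218 = -210 - 3218 = -3428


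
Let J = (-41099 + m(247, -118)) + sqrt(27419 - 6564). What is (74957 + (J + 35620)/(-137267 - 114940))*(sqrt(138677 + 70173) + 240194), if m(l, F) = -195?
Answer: (240194 + 5*sqrt(8354))*(18904685773 - sqrt(20855))/252207 ≈ 1.8038e+10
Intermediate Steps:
J = -41294 + sqrt(20855) (J = (-41099 - 195) + sqrt(27419 - 6564) = -41294 + sqrt(20855) ≈ -41150.)
(74957 + (J + 35620)/(-137267 - 114940))*(sqrt(138677 + 70173) + 240194) = (74957 + ((-41294 + sqrt(20855)) + 35620)/(-137267 - 114940))*(sqrt(138677 + 70173) + 240194) = (74957 + (-5674 + sqrt(20855))/(-252207))*(sqrt(208850) + 240194) = (74957 + (-5674 + sqrt(20855))*(-1/252207))*(5*sqrt(8354) + 240194) = (74957 + (5674/252207 - sqrt(20855)/252207))*(240194 + 5*sqrt(8354)) = (18904685773/252207 - sqrt(20855)/252207)*(240194 + 5*sqrt(8354)) = (240194 + 5*sqrt(8354))*(18904685773/252207 - sqrt(20855)/252207)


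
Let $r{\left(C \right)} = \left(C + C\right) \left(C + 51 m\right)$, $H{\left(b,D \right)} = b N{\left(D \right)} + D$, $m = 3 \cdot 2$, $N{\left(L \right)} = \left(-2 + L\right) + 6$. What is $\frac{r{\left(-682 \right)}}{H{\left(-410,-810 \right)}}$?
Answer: $\frac{256432}{164825} \approx 1.5558$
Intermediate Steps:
$N{\left(L \right)} = 4 + L$
$m = 6$
$H{\left(b,D \right)} = D + b \left(4 + D\right)$ ($H{\left(b,D \right)} = b \left(4 + D\right) + D = D + b \left(4 + D\right)$)
$r{\left(C \right)} = 2 C \left(306 + C\right)$ ($r{\left(C \right)} = \left(C + C\right) \left(C + 51 \cdot 6\right) = 2 C \left(C + 306\right) = 2 C \left(306 + C\right)$)
$\frac{r{\left(-682 \right)}}{H{\left(-410,-810 \right)}} = \frac{2 \left(-682\right) \left(306 - 682\right)}{-810 - 410 \left(4 - 810\right)} = \frac{2 \left(-682\right) \left(-376\right)}{-810 - -330460} = \frac{512864}{-810 + 330460} = \frac{512864}{329650} = 512864 \cdot \frac{1}{329650} = \frac{256432}{164825}$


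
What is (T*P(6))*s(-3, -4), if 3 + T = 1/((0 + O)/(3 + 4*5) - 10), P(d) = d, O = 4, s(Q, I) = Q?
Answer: 6309/113 ≈ 55.832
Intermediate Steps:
T = -701/226 (T = -3 + 1/((0 + 4)/(3 + 4*5) - 10) = -3 + 1/(4/(3 + 20) - 10) = -3 + 1/(4/23 - 10) = -3 + 1/(-226/23) = -3 - 23/226 = -701/226 ≈ -3.1018)
(T*P(6))*s(-3, -4) = -701/226*6*(-3) = -2103/113*(-3) = 6309/113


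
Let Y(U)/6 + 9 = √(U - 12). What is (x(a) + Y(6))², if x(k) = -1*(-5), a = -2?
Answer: 2185 - 588*I*√6 ≈ 2185.0 - 1440.3*I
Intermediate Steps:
Y(U) = -54 + 6*√(-12 + U) (Y(U) = -54 + 6*√(U - 12) = -54 + 6*√(-12 + U))
x(k) = 5
(x(a) + Y(6))² = (5 + (-54 + 6*√(-12 + 6)))² = (5 + (-54 + 6*√(-6)))² = (5 + (-54 + 6*(I*√6)))² = (5 + (-54 + 6*I*√6))² = (-49 + 6*I*√6)²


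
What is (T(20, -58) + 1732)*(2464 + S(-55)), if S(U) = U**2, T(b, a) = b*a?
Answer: 3139708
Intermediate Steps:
T(b, a) = a*b
(T(20, -58) + 1732)*(2464 + S(-55)) = (-58*20 + 1732)*(2464 + (-55)**2) = (-1160 + 1732)*(2464 + 3025) = 572*5489 = 3139708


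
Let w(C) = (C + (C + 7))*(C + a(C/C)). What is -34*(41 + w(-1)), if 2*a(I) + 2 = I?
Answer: -1139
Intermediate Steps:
a(I) = -1 + I/2
w(C) = (7 + 2*C)*(-½ + C) (w(C) = (C + (C + 7))*(C + (-1 + (C/C)/2)) = (C + (7 + C))*(C + (-1 + (½)*1)) = (7 + 2*C)*(C + (-1 + ½)) = (7 + 2*C)*(C - ½) = (7 + 2*C)*(-½ + C))
-34*(41 + w(-1)) = -34*(41 + (-7/2 + 2*(-1)² + 6*(-1))) = -34*(41 + (-7/2 + 2*1 - 6)) = -34*(41 + (-7/2 + 2 - 6)) = -34*(41 - 15/2) = -34*67/2 = -1139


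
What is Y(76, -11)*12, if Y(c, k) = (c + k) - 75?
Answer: -120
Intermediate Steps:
Y(c, k) = -75 + c + k
Y(76, -11)*12 = (-75 + 76 - 11)*12 = -10*12 = -120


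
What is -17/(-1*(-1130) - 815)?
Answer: -17/315 ≈ -0.053968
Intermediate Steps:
-17/(-1*(-1130) - 815) = -17/(1130 - 815) = -17/315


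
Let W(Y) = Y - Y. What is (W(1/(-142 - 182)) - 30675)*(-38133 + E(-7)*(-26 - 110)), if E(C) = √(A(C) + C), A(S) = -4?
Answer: 1169729775 + 4171800*I*√11 ≈ 1.1697e+9 + 1.3836e+7*I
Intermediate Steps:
W(Y) = 0
E(C) = √(-4 + C)
(W(1/(-142 - 182)) - 30675)*(-38133 + E(-7)*(-26 - 110)) = (0 - 30675)*(-38133 + √(-4 - 7)*(-26 - 110)) = -30675*(-38133 + √(-11)*(-136)) = -30675*(-38133 + (I*√11)*(-136)) = -30675*(-38133 - 136*I*√11) = 1169729775 + 4171800*I*√11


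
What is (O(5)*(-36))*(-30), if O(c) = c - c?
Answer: 0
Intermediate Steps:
O(c) = 0
(O(5)*(-36))*(-30) = (0*(-36))*(-30) = 0*(-30) = 0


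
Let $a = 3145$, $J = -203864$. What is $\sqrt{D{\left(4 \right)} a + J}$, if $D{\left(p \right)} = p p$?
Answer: $2 i \sqrt{38386} \approx 391.85 i$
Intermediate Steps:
$D{\left(p \right)} = p^{2}$
$\sqrt{D{\left(4 \right)} a + J} = \sqrt{4^{2} \cdot 3145 - 203864} = \sqrt{16 \cdot 3145 - 203864} = \sqrt{50320 - 203864} = \sqrt{-153544} = 2 i \sqrt{38386}$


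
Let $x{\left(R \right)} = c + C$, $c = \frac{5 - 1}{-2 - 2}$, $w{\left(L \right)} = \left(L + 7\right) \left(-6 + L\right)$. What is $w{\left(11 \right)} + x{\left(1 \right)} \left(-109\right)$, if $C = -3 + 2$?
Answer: $308$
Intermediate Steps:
$w{\left(L \right)} = \left(-6 + L\right) \left(7 + L\right)$ ($w{\left(L \right)} = \left(7 + L\right) \left(-6 + L\right) = \left(-6 + L\right) \left(7 + L\right)$)
$c = -1$ ($c = \frac{4}{-4} = 4 \left(- \frac{1}{4}\right) = -1$)
$C = -1$
$x{\left(R \right)} = -2$ ($x{\left(R \right)} = -1 - 1 = -2$)
$w{\left(11 \right)} + x{\left(1 \right)} \left(-109\right) = \left(-42 + 11 + 11^{2}\right) - -218 = \left(-42 + 11 + 121\right) + 218 = 90 + 218 = 308$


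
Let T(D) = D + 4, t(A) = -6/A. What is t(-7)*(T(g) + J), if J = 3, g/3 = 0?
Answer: 6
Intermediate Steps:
g = 0 (g = 3*0 = 0)
T(D) = 4 + D
t(-7)*(T(g) + J) = (-6/(-7))*((4 + 0) + 3) = (-6*(-⅐))*(4 + 3) = (6/7)*7 = 6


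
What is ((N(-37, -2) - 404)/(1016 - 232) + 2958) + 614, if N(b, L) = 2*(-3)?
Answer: 1400019/392 ≈ 3571.5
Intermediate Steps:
N(b, L) = -6
((N(-37, -2) - 404)/(1016 - 232) + 2958) + 614 = ((-6 - 404)/(1016 - 232) + 2958) + 614 = (-410/784 + 2958) + 614 = (-410*1/784 + 2958) + 614 = (-205/392 + 2958) + 614 = 1159331/392 + 614 = 1400019/392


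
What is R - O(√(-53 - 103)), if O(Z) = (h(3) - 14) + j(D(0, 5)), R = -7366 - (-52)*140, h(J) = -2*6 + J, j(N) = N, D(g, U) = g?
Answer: -63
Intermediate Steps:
h(J) = -12 + J
R = -86 (R = -7366 - 1*(-7280) = -7366 + 7280 = -86)
O(Z) = -23 (O(Z) = ((-12 + 3) - 14) + 0 = (-9 - 14) + 0 = -23 + 0 = -23)
R - O(√(-53 - 103)) = -86 - 1*(-23) = -86 + 23 = -63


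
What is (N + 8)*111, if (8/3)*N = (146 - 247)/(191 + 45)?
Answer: 1642911/1888 ≈ 870.19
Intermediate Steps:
N = -303/1888 (N = 3*((146 - 247)/(191 + 45))/8 = 3*(-101/236)/8 = 3*(-101*1/236)/8 = (3/8)*(-101/236) = -303/1888 ≈ -0.16049)
(N + 8)*111 = (-303/1888 + 8)*111 = (14801/1888)*111 = 1642911/1888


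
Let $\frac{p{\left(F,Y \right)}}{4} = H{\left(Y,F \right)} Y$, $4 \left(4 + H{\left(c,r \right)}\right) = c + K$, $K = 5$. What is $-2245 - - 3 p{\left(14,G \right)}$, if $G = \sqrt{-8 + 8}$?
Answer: $-2245$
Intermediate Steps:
$G = 0$ ($G = \sqrt{0} = 0$)
$H{\left(c,r \right)} = - \frac{11}{4} + \frac{c}{4}$ ($H{\left(c,r \right)} = -4 + \frac{c + 5}{4} = -4 + \frac{5 + c}{4} = -4 + \left(\frac{5}{4} + \frac{c}{4}\right) = - \frac{11}{4} + \frac{c}{4}$)
$p{\left(F,Y \right)} = 4 Y \left(- \frac{11}{4} + \frac{Y}{4}\right)$ ($p{\left(F,Y \right)} = 4 \left(- \frac{11}{4} + \frac{Y}{4}\right) Y = 4 Y \left(- \frac{11}{4} + \frac{Y}{4}\right)$)
$-2245 - - 3 p{\left(14,G \right)} = -2245 - - 3 \cdot 0 \left(-11 + 0\right) = -2245 - - 3 \cdot 0 \left(-11\right) = -2245 - \left(-3\right) 0 = -2245 - 0 = -2245 + 0 = -2245$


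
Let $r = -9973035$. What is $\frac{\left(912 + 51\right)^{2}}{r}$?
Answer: $- \frac{103041}{1108115} \approx -0.092988$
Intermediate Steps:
$\frac{\left(912 + 51\right)^{2}}{r} = \frac{\left(912 + 51\right)^{2}}{-9973035} = 963^{2} \left(- \frac{1}{9973035}\right) = 927369 \left(- \frac{1}{9973035}\right) = - \frac{103041}{1108115}$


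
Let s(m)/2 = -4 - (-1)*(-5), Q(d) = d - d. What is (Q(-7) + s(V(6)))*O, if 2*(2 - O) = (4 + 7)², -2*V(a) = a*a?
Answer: 1053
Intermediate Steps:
V(a) = -a²/2 (V(a) = -a*a/2 = -a²/2)
Q(d) = 0
O = -117/2 (O = 2 - (4 + 7)²/2 = 2 - ½*11² = 2 - ½*121 = 2 - 121/2 = -117/2 ≈ -58.500)
s(m) = -18 (s(m) = 2*(-4 - (-1)*(-5)) = 2*(-4 - 1*5) = 2*(-4 - 5) = 2*(-9) = -18)
(Q(-7) + s(V(6)))*O = (0 - 18)*(-117/2) = -18*(-117/2) = 1053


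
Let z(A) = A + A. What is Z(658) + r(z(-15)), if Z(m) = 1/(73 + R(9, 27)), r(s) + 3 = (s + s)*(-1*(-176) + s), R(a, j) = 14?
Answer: -762380/87 ≈ -8763.0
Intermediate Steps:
z(A) = 2*A
r(s) = -3 + 2*s*(176 + s) (r(s) = -3 + (s + s)*(-1*(-176) + s) = -3 + (2*s)*(176 + s) = -3 + 2*s*(176 + s))
Z(m) = 1/87 (Z(m) = 1/(73 + 14) = 1/87)
Z(658) + r(z(-15)) = 1/87 + (-3 + 2*(2*(-15))² + 352*(2*(-15))) = 1/87 + (-3 + 2*(-30)² + 352*(-30)) = 1/87 + (-3 + 2*900 - 10560) = 1/87 + (-3 + 1800 - 10560) = 1/87 - 8763 = -762380/87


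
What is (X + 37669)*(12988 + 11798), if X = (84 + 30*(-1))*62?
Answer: 1016647362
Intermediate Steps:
X = 3348 (X = (84 - 30)*62 = 54*62 = 3348)
(X + 37669)*(12988 + 11798) = (3348 + 37669)*(12988 + 11798) = 41017*24786 = 1016647362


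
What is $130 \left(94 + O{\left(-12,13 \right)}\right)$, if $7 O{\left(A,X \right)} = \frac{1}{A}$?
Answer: $\frac{513175}{42} \approx 12218.0$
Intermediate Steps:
$O{\left(A,X \right)} = \frac{1}{7 A}$
$130 \left(94 + O{\left(-12,13 \right)}\right) = 130 \left(94 + \frac{1}{7 \left(-12\right)}\right) = 130 \left(94 + \frac{1}{7} \left(- \frac{1}{12}\right)\right) = 130 \left(94 - \frac{1}{84}\right) = 130 \cdot \frac{7895}{84} = \frac{513175}{42}$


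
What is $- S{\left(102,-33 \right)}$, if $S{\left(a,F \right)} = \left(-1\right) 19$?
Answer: $19$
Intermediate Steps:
$S{\left(a,F \right)} = -19$
$- S{\left(102,-33 \right)} = \left(-1\right) \left(-19\right) = 19$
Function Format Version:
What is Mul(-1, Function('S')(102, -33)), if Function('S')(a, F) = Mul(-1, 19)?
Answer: 19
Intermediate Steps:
Function('S')(a, F) = -19
Mul(-1, Function('S')(102, -33)) = Mul(-1, -19) = 19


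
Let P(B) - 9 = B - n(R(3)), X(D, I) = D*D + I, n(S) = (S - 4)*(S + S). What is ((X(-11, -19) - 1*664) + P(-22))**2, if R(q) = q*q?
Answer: 442225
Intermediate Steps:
R(q) = q**2
n(S) = 2*S*(-4 + S) (n(S) = (-4 + S)*(2*S) = 2*S*(-4 + S))
X(D, I) = I + D**2 (X(D, I) = D**2 + I = I + D**2)
P(B) = -81 + B (P(B) = 9 + (B - 2*3**2*(-4 + 3**2)) = 9 + (B - 2*9*(-4 + 9)) = 9 + (B - 2*9*5) = 9 + (B - 1*90) = 9 + (B - 90) = 9 + (-90 + B) = -81 + B)
((X(-11, -19) - 1*664) + P(-22))**2 = (((-19 + (-11)**2) - 1*664) + (-81 - 22))**2 = (((-19 + 121) - 664) - 103)**2 = ((102 - 664) - 103)**2 = (-562 - 103)**2 = (-665)**2 = 442225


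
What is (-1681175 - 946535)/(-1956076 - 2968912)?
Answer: 1313855/2462494 ≈ 0.53355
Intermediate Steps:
(-1681175 - 946535)/(-1956076 - 2968912) = -2627710/(-4924988) = -2627710*(-1/4924988) = 1313855/2462494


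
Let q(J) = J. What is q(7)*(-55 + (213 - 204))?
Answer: -322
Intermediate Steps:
q(7)*(-55 + (213 - 204)) = 7*(-55 + (213 - 204)) = 7*(-55 + 9) = 7*(-46) = -322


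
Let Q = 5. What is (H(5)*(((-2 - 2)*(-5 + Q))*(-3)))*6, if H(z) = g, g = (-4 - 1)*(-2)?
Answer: 0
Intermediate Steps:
g = 10 (g = -5*(-2) = 10)
H(z) = 10
(H(5)*(((-2 - 2)*(-5 + Q))*(-3)))*6 = (10*(((-2 - 2)*(-5 + 5))*(-3)))*6 = (10*(-4*0*(-3)))*6 = (10*(0*(-3)))*6 = (10*0)*6 = 0*6 = 0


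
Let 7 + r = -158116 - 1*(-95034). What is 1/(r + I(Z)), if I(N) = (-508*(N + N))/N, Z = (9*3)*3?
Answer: -1/64105 ≈ -1.5599e-5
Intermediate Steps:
Z = 81 (Z = 27*3 = 81)
r = -63089 (r = -7 + (-158116 - 1*(-95034)) = -7 + (-158116 + 95034) = -7 - 63082 = -63089)
I(N) = -1016 (I(N) = (-1016*N)/N = -1016)
1/(r + I(Z)) = 1/(-63089 - 1016) = 1/(-64105) = -1/64105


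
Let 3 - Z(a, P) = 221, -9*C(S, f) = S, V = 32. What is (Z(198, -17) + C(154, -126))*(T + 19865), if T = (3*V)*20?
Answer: -46097060/9 ≈ -5.1219e+6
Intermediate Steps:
C(S, f) = -S/9
Z(a, P) = -218 (Z(a, P) = 3 - 1*221 = 3 - 221 = -218)
T = 1920 (T = (3*32)*20 = 96*20 = 1920)
(Z(198, -17) + C(154, -126))*(T + 19865) = (-218 - ⅑*154)*(1920 + 19865) = (-218 - 154/9)*21785 = -2116/9*21785 = -46097060/9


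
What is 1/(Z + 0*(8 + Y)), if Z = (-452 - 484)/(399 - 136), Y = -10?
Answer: -263/936 ≈ -0.28098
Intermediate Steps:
Z = -936/263 ≈ -3.5589
1/(Z + 0*(8 + Y)) = 1/(-936/263 + 0*(8 - 10)) = 1/(-936/263 + 0*(-2)) = 1/(-936/263 + 0) = 1/(-936/263) = -263/936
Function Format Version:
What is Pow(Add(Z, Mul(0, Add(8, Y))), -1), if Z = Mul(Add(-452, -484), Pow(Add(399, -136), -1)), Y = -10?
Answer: Rational(-263, 936) ≈ -0.28098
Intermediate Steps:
Z = Rational(-936, 263) (Z = Mul(-936, Pow(263, -1)) = Mul(-936, Rational(1, 263)) = Rational(-936, 263) ≈ -3.5589)
Pow(Add(Z, Mul(0, Add(8, Y))), -1) = Pow(Add(Rational(-936, 263), Mul(0, Add(8, -10))), -1) = Pow(Add(Rational(-936, 263), Mul(0, -2)), -1) = Pow(Add(Rational(-936, 263), 0), -1) = Pow(Rational(-936, 263), -1) = Rational(-263, 936)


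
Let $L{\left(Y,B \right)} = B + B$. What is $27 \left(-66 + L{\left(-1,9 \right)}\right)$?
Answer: $-1296$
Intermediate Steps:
$L{\left(Y,B \right)} = 2 B$
$27 \left(-66 + L{\left(-1,9 \right)}\right) = 27 \left(-66 + 2 \cdot 9\right) = 27 \left(-66 + 18\right) = 27 \left(-48\right) = -1296$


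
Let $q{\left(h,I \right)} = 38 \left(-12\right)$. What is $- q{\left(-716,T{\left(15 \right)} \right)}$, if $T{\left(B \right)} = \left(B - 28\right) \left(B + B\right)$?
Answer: $456$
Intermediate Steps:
$T{\left(B \right)} = 2 B \left(-28 + B\right)$ ($T{\left(B \right)} = \left(-28 + B\right) 2 B = 2 B \left(-28 + B\right)$)
$q{\left(h,I \right)} = -456$
$- q{\left(-716,T{\left(15 \right)} \right)} = \left(-1\right) \left(-456\right) = 456$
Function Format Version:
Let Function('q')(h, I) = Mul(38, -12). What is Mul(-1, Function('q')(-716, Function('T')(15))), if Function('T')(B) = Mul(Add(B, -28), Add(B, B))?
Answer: 456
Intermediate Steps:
Function('T')(B) = Mul(2, B, Add(-28, B)) (Function('T')(B) = Mul(Add(-28, B), Mul(2, B)) = Mul(2, B, Add(-28, B)))
Function('q')(h, I) = -456
Mul(-1, Function('q')(-716, Function('T')(15))) = Mul(-1, -456) = 456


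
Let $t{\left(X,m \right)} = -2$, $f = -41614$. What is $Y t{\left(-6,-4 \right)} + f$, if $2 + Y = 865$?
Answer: $-43340$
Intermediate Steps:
$Y = 863$ ($Y = -2 + 865 = 863$)
$Y t{\left(-6,-4 \right)} + f = 863 \left(-2\right) - 41614 = -1726 - 41614 = -43340$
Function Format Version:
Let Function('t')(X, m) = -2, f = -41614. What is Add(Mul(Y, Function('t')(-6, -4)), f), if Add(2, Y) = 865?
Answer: -43340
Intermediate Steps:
Y = 863 (Y = Add(-2, 865) = 863)
Add(Mul(Y, Function('t')(-6, -4)), f) = Add(Mul(863, -2), -41614) = Add(-1726, -41614) = -43340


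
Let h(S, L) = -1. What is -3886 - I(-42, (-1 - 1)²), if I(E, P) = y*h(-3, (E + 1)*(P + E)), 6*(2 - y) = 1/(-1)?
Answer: -23303/6 ≈ -3883.8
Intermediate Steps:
y = 13/6 (y = 2 - ⅙/(-1) = 2 - ⅙*(-1) = 2 + ⅙ = 13/6 ≈ 2.1667)
I(E, P) = -13/6 (I(E, P) = (13/6)*(-1) = -13/6)
-3886 - I(-42, (-1 - 1)²) = -3886 - 1*(-13/6) = -3886 + 13/6 = -23303/6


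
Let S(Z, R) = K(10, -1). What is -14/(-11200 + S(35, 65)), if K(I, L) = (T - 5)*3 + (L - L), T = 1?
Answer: 7/5606 ≈ 0.0012487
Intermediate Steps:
K(I, L) = -12 (K(I, L) = (1 - 5)*3 + (L - L) = -4*3 + 0 = -12 + 0 = -12)
S(Z, R) = -12
-14/(-11200 + S(35, 65)) = -14/(-11200 - 12) = -14/(-11212) = -1/11212*(-14) = 7/5606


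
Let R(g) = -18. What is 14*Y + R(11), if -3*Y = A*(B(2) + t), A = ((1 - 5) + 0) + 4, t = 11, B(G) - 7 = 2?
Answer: -18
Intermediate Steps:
B(G) = 9 (B(G) = 7 + 2 = 9)
A = 0 (A = (-4 + 0) + 4 = -4 + 4 = 0)
Y = 0 (Y = -0*(9 + 11) = -0*20 = -⅓*0 = 0)
14*Y + R(11) = 14*0 - 18 = 0 - 18 = -18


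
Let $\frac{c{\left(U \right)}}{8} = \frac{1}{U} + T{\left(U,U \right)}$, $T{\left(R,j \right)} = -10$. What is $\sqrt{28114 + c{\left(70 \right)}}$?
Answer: $\frac{\sqrt{34341790}}{35} \approx 167.43$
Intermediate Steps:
$c{\left(U \right)} = -80 + \frac{8}{U}$ ($c{\left(U \right)} = 8 \left(\frac{1}{U} - 10\right) = 8 \left(-10 + \frac{1}{U}\right) = -80 + \frac{8}{U}$)
$\sqrt{28114 + c{\left(70 \right)}} = \sqrt{28114 - \left(80 - \frac{8}{70}\right)} = \sqrt{28114 + \left(-80 + 8 \cdot \frac{1}{70}\right)} = \sqrt{28114 + \left(-80 + \frac{4}{35}\right)} = \sqrt{28114 - \frac{2796}{35}} = \sqrt{\frac{981194}{35}} = \frac{\sqrt{34341790}}{35}$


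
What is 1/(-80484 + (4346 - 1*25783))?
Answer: -1/101921 ≈ -9.8115e-6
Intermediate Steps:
1/(-80484 + (4346 - 1*25783)) = 1/(-80484 + (4346 - 25783)) = 1/(-80484 - 21437) = 1/(-101921) = -1/101921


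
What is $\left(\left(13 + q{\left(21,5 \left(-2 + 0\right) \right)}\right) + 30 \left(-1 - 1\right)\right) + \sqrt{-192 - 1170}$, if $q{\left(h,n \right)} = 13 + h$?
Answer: $-13 + i \sqrt{1362} \approx -13.0 + 36.905 i$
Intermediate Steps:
$\left(\left(13 + q{\left(21,5 \left(-2 + 0\right) \right)}\right) + 30 \left(-1 - 1\right)\right) + \sqrt{-192 - 1170} = \left(\left(13 + \left(13 + 21\right)\right) + 30 \left(-1 - 1\right)\right) + \sqrt{-192 - 1170} = \left(\left(13 + 34\right) + 30 \left(-1 - 1\right)\right) + \sqrt{-1362} = \left(47 + 30 \left(-2\right)\right) + i \sqrt{1362} = \left(47 - 60\right) + i \sqrt{1362} = -13 + i \sqrt{1362}$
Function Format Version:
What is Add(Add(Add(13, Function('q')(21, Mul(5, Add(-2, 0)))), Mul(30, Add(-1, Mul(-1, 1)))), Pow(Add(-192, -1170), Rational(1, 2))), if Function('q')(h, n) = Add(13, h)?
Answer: Add(-13, Mul(I, Pow(1362, Rational(1, 2)))) ≈ Add(-13.000, Mul(36.905, I))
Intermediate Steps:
Add(Add(Add(13, Function('q')(21, Mul(5, Add(-2, 0)))), Mul(30, Add(-1, Mul(-1, 1)))), Pow(Add(-192, -1170), Rational(1, 2))) = Add(Add(Add(13, Add(13, 21)), Mul(30, Add(-1, Mul(-1, 1)))), Pow(Add(-192, -1170), Rational(1, 2))) = Add(Add(Add(13, 34), Mul(30, Add(-1, -1))), Pow(-1362, Rational(1, 2))) = Add(Add(47, Mul(30, -2)), Mul(I, Pow(1362, Rational(1, 2)))) = Add(Add(47, -60), Mul(I, Pow(1362, Rational(1, 2)))) = Add(-13, Mul(I, Pow(1362, Rational(1, 2))))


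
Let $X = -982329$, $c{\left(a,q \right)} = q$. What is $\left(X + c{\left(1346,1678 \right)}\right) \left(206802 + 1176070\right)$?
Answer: $-1356114809672$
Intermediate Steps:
$\left(X + c{\left(1346,1678 \right)}\right) \left(206802 + 1176070\right) = \left(-982329 + 1678\right) \left(206802 + 1176070\right) = \left(-980651\right) 1382872 = -1356114809672$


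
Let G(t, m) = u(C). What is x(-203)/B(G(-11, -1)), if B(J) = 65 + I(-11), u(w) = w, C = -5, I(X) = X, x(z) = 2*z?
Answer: -203/27 ≈ -7.5185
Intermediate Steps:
G(t, m) = -5
B(J) = 54 (B(J) = 65 - 11 = 54)
x(-203)/B(G(-11, -1)) = (2*(-203))/54 = -406*1/54 = -203/27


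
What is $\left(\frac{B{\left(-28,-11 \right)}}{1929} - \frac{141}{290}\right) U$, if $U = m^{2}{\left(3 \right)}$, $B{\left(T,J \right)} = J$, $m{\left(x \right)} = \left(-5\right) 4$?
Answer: $- \frac{11007160}{55941} \approx -196.76$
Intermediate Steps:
$m{\left(x \right)} = -20$
$U = 400$ ($U = \left(-20\right)^{2} = 400$)
$\left(\frac{B{\left(-28,-11 \right)}}{1929} - \frac{141}{290}\right) U = \left(- \frac{11}{1929} - \frac{141}{290}\right) 400 = \left(- \frac{275179}{559410}\right) 400 = - \frac{11007160}{55941}$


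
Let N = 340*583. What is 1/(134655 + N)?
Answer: 1/332875 ≈ 3.0041e-6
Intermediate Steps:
N = 198220
1/(134655 + N) = 1/(134655 + 198220) = 1/332875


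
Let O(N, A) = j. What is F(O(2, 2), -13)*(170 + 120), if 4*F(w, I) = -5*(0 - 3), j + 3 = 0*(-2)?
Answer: 2175/2 ≈ 1087.5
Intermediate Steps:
j = -3 (j = -3 + 0*(-2) = -3 + 0 = -3)
O(N, A) = -3
F(w, I) = 15/4 (F(w, I) = (-5*(0 - 3))/4 = (-5*(-3))/4 = (¼)*15 = 15/4)
F(O(2, 2), -13)*(170 + 120) = 15*(170 + 120)/4 = (15/4)*290 = 2175/2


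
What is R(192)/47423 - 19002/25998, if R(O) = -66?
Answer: -150474619/205483859 ≈ -0.73229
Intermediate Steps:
R(192)/47423 - 19002/25998 = -66/47423 - 19002/25998 = -66*1/47423 - 19002*1/25998 = -66/47423 - 3167/4333 = -150474619/205483859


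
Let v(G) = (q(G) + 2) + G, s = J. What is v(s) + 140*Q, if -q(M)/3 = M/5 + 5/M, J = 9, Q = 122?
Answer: 256259/15 ≈ 17084.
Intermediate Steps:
s = 9
q(M) = -15/M - 3*M/5 (q(M) = -3*(M/5 + 5/M) = -3*(5/M + M/5) = -15/M - 3*M/5)
v(G) = 2 - 15/G + 2*G/5 (v(G) = ((-15/G - 3*G/5) + 2) + G = (2 - 15/G - 3*G/5) + G = 2 - 15/G + 2*G/5)
v(s) + 140*Q = (2 - 15/9 + (⅖)*9) + 140*122 = (2 - 15*⅑ + 18/5) + 17080 = (2 - 5/3 + 18/5) + 17080 = 59/15 + 17080 = 256259/15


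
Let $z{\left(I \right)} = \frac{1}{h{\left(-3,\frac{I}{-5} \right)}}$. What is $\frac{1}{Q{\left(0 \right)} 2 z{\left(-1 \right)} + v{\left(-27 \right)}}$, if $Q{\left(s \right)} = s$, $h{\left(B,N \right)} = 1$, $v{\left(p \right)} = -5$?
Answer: $- \frac{1}{5} \approx -0.2$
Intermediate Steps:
$z{\left(I \right)} = 1$ ($z{\left(I \right)} = 1^{-1} = 1$)
$\frac{1}{Q{\left(0 \right)} 2 z{\left(-1 \right)} + v{\left(-27 \right)}} = \frac{1}{0 \cdot 2 \cdot 1 - 5} = \frac{1}{0 \cdot 1 - 5} = \frac{1}{0 - 5} = \frac{1}{-5} = - \frac{1}{5}$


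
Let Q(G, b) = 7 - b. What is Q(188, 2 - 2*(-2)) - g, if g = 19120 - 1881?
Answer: -17238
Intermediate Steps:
g = 17239
Q(188, 2 - 2*(-2)) - g = (7 - (2 - 2*(-2))) - 1*17239 = (7 - (2 + 4)) - 17239 = (7 - 1*6) - 17239 = (7 - 6) - 17239 = 1 - 17239 = -17238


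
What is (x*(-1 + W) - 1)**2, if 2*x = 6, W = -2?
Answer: 100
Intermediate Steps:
x = 3 (x = (1/2)*6 = 3)
(x*(-1 + W) - 1)**2 = (3*(-1 - 2) - 1)**2 = (3*(-3) - 1)**2 = (-9 - 1)**2 = (-10)**2 = 100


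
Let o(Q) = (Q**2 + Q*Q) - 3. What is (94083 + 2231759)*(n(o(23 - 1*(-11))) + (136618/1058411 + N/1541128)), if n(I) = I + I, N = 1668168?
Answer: 2190539689454468934054/203893353451 ≈ 1.0744e+10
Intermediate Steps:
o(Q) = -3 + 2*Q**2 (o(Q) = (Q**2 + Q**2) - 3 = 2*Q**2 - 3 = -3 + 2*Q**2)
n(I) = 2*I
(94083 + 2231759)*(n(o(23 - 1*(-11))) + (136618/1058411 + N/1541128)) = (94083 + 2231759)*(2*(-3 + 2*(23 - 1*(-11))**2) + (136618/1058411 + 1668168/1541128)) = 2325842*(2*(-3 + 2*(23 + 11)**2) + (136618*(1/1058411) + 1668168*(1/1541128))) = 2325842*(2*(-3 + 2*34**2) + (136618/1058411 + 208521/192641)) = 2325842*(2*(-3 + 2*1156) + 247019148269/203893353451) = 2325842*(2*(-3 + 2312) + 247019148269/203893353451) = 2325842*(2*2309 + 247019148269/203893353451) = 2325842*(4618 + 247019148269/203893353451) = 2325842*(941826525384987/203893353451) = 2190539689454468934054/203893353451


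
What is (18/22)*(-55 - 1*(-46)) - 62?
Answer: -763/11 ≈ -69.364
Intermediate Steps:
(18/22)*(-55 - 1*(-46)) - 62 = (18*(1/22))*(-55 + 46) - 62 = (9/11)*(-9) - 62 = -81/11 - 62 = -763/11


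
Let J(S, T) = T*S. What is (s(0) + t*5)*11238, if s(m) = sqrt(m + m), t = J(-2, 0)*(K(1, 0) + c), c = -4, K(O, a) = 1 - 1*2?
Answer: 0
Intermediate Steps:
K(O, a) = -1 (K(O, a) = 1 - 2 = -1)
J(S, T) = S*T
t = 0 (t = (-2*0)*(-1 - 4) = 0*(-5) = 0)
s(m) = sqrt(2)*sqrt(m) (s(m) = sqrt(2*m) = sqrt(2)*sqrt(m))
(s(0) + t*5)*11238 = (sqrt(2)*sqrt(0) + 0*5)*11238 = (sqrt(2)*0 + 0)*11238 = (0 + 0)*11238 = 0*11238 = 0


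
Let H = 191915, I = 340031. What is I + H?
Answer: 531946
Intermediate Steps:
I + H = 340031 + 191915 = 531946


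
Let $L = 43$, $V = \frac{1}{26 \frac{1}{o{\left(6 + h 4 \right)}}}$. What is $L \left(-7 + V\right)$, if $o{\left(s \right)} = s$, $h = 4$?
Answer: $- \frac{3440}{13} \approx -264.62$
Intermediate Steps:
$V = \frac{11}{13}$ ($V = \frac{1}{26 \frac{1}{6 + 4 \cdot 4}} = \frac{1}{26 \frac{1}{6 + 16}} = \frac{1}{26 \cdot \frac{1}{22}} = \frac{1}{\frac{13}{11}} = \frac{11}{13} \approx 0.84615$)
$L \left(-7 + V\right) = 43 \left(-7 + \frac{11}{13}\right) = 43 \left(- \frac{80}{13}\right) = - \frac{3440}{13}$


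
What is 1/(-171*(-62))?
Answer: 1/10602 ≈ 9.4322e-5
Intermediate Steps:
1/(-171*(-62)) = 1/10602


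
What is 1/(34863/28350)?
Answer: 9450/11621 ≈ 0.81318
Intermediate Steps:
1/(34863/28350) = 1/(34863*(1/28350)) = 1/(11621/9450) = 9450/11621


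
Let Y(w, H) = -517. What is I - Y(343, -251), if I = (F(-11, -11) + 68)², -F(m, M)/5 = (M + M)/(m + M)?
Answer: 4486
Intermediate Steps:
F(m, M) = -10*M/(M + m) (F(m, M) = -5*(M + M)/(m + M) = -5*2*M/(M + m) = -10*M/(M + m))
I = 3969 (I = (-10*(-11)/(-11 - 11) + 68)² = (-10*(-11)/(-22) + 68)² = (-10*(-11)*(-1/22) + 68)² = (-5 + 68)² = 63² = 3969)
I - Y(343, -251) = 3969 - 1*(-517) = 3969 + 517 = 4486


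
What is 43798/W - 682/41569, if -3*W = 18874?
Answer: -248854057/35662423 ≈ -6.9780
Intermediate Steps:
W = -18874/3 (W = -1/3*18874 = -18874/3 ≈ -6291.3)
43798/W - 682/41569 = 43798/(-18874/3) - 682/41569 = 43798*(-3/18874) - 682*1/41569 = -65697/9437 - 62/3779 = -248854057/35662423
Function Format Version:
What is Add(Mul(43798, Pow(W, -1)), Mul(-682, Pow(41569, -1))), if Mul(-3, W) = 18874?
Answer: Rational(-248854057, 35662423) ≈ -6.9780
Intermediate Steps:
W = Rational(-18874, 3) (W = Mul(Rational(-1, 3), 18874) = Rational(-18874, 3) ≈ -6291.3)
Add(Mul(43798, Pow(W, -1)), Mul(-682, Pow(41569, -1))) = Add(Mul(43798, Pow(Rational(-18874, 3), -1)), Mul(-682, Pow(41569, -1))) = Add(Mul(43798, Rational(-3, 18874)), Mul(-682, Rational(1, 41569))) = Add(Rational(-65697, 9437), Rational(-62, 3779)) = Rational(-248854057, 35662423)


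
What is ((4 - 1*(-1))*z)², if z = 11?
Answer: 3025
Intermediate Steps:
((4 - 1*(-1))*z)² = ((4 - 1*(-1))*11)² = ((4 + 1)*11)² = (5*11)² = 55² = 3025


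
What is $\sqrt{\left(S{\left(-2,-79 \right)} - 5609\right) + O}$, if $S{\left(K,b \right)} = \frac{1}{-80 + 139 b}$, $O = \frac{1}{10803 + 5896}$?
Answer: $\frac{i \sqrt{21262417768474495019}}{61569213} \approx 74.893 i$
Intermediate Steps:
$O = \frac{1}{16699} \approx 5.9884 \cdot 10^{-5}$
$\sqrt{\left(S{\left(-2,-79 \right)} - 5609\right) + O} = \sqrt{\left(\frac{1}{-80 + 139 \left(-79\right)} - 5609\right) + \frac{1}{16699}} = \sqrt{\left(\frac{1}{-80 - 10981} - 5609\right) + \frac{1}{16699}} = \sqrt{\left(\frac{1}{-11061} - 5609\right) + \frac{1}{16699}} = \sqrt{\left(- \frac{1}{11061} - 5609\right) + \frac{1}{16699}} = \sqrt{- \frac{62041150}{11061} + \frac{1}{16699}} = \sqrt{- \frac{1036025152789}{184707639}} = \frac{i \sqrt{21262417768474495019}}{61569213}$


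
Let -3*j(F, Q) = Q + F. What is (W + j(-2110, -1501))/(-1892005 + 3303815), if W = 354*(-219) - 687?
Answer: -115514/2117715 ≈ -0.054547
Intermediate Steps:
j(F, Q) = -F/3 - Q/3 (j(F, Q) = -(Q + F)/3 = -(F + Q)/3 = -F/3 - Q/3)
W = -78213 (W = -77526 - 687 = -78213)
(W + j(-2110, -1501))/(-1892005 + 3303815) = (-78213 + (-⅓*(-2110) - ⅓*(-1501)))/(-1892005 + 3303815) = (-78213 + (2110/3 + 1501/3))/1411810 = (-78213 + 3611/3)*(1/1411810) = -231028/3*1/1411810 = -115514/2117715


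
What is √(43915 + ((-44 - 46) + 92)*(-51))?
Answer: √43813 ≈ 209.32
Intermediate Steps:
√(43915 + ((-44 - 46) + 92)*(-51)) = √(43915 + (-90 + 92)*(-51)) = √(43915 + 2*(-51)) = √(43915 - 102) = √43813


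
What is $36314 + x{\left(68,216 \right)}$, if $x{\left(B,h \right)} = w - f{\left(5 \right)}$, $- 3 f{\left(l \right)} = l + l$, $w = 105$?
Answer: $\frac{109267}{3} \approx 36422.0$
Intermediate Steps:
$f{\left(l \right)} = - \frac{2 l}{3}$ ($f{\left(l \right)} = - \frac{l + l}{3} = - \frac{2 l}{3}$)
$x{\left(B,h \right)} = \frac{325}{3}$ ($x{\left(B,h \right)} = 105 - \left(- \frac{2}{3}\right) 5 = 105 - - \frac{10}{3} = 105 + \frac{10}{3} = \frac{325}{3}$)
$36314 + x{\left(68,216 \right)} = 36314 + \frac{325}{3} = \frac{109267}{3}$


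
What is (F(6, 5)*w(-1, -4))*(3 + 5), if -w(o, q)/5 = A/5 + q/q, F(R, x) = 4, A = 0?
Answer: -160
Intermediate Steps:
w(o, q) = -5 (w(o, q) = -5*(0/5 + q/q) = -5*(0*(1/5) + 1) = -5*(0 + 1) = -5*1 = -5)
(F(6, 5)*w(-1, -4))*(3 + 5) = (4*(-5))*(3 + 5) = -20*8 = -160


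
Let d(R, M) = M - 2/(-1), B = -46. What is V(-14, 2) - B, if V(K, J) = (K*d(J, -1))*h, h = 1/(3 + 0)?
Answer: 124/3 ≈ 41.333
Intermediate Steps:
h = ⅓ (h = 1/3 = ⅓ ≈ 0.33333)
d(R, M) = 2 + M (d(R, M) = M - 2*(-1) = M + 2 = 2 + M)
V(K, J) = K/3 (V(K, J) = (K*(2 - 1))*(⅓) = (K*1)*(⅓) = K*(⅓) = K/3)
V(-14, 2) - B = (⅓)*(-14) - 1*(-46) = -14/3 + 46 = 124/3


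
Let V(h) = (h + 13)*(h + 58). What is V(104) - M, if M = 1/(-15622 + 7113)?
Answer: 161279587/8509 ≈ 18954.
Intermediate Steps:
V(h) = (13 + h)*(58 + h)
M = -1/8509 (M = 1/(-8509) = -1/8509 ≈ -0.00011752)
V(104) - M = (754 + 104² + 71*104) - 1*(-1/8509) = (754 + 10816 + 7384) + 1/8509 = 18954 + 1/8509 = 161279587/8509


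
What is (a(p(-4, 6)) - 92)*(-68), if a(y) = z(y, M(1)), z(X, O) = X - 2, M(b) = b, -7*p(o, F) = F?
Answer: 45152/7 ≈ 6450.3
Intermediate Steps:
p(o, F) = -F/7
z(X, O) = -2 + X
a(y) = -2 + y
(a(p(-4, 6)) - 92)*(-68) = ((-2 - ⅐*6) - 92)*(-68) = ((-2 - 6/7) - 92)*(-68) = (-20/7 - 92)*(-68) = -664/7*(-68) = 45152/7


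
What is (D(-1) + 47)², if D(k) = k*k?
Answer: 2304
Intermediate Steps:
D(k) = k²
(D(-1) + 47)² = ((-1)² + 47)² = (1 + 47)² = 48² = 2304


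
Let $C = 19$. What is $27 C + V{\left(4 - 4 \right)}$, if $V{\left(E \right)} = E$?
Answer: $513$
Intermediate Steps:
$27 C + V{\left(4 - 4 \right)} = 27 \cdot 19 + \left(4 - 4\right) = 513 + \left(4 - 4\right) = 513 + 0 = 513$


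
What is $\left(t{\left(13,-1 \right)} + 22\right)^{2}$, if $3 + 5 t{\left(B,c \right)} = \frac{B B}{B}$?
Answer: $576$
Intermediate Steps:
$t{\left(B,c \right)} = - \frac{3}{5} + \frac{B}{5}$ ($t{\left(B,c \right)} = - \frac{3}{5} + \frac{B B \frac{1}{B}}{5} = - \frac{3}{5} + \frac{B^{2} \frac{1}{B}}{5} = - \frac{3}{5} + \frac{B}{5}$)
$\left(t{\left(13,-1 \right)} + 22\right)^{2} = \left(\left(- \frac{3}{5} + \frac{1}{5} \cdot 13\right) + 22\right)^{2} = \left(\left(- \frac{3}{5} + \frac{13}{5}\right) + 22\right)^{2} = \left(2 + 22\right)^{2} = 24^{2} = 576$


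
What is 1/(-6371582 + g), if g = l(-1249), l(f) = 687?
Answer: -1/6370895 ≈ -1.5696e-7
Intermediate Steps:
g = 687
1/(-6371582 + g) = 1/(-6371582 + 687) = 1/(-6370895) = -1/6370895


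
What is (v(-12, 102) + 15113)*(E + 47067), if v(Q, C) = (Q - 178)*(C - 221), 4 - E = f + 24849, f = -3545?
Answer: 972008541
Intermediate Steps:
E = -21300 (E = 4 - (-3545 + 24849) = 4 - 1*21304 = 4 - 21304 = -21300)
v(Q, C) = (-221 + C)*(-178 + Q) (v(Q, C) = (-178 + Q)*(-221 + C) = (-221 + C)*(-178 + Q))
(v(-12, 102) + 15113)*(E + 47067) = ((39338 - 221*(-12) - 178*102 + 102*(-12)) + 15113)*(-21300 + 47067) = ((39338 + 2652 - 18156 - 1224) + 15113)*25767 = (22610 + 15113)*25767 = 37723*25767 = 972008541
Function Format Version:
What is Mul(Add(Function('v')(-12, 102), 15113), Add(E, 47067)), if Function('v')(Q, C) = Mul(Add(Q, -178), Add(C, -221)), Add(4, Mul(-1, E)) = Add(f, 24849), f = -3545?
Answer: 972008541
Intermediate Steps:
E = -21300 (E = Add(4, Mul(-1, Add(-3545, 24849))) = Add(4, Mul(-1, 21304)) = Add(4, -21304) = -21300)
Function('v')(Q, C) = Mul(Add(-221, C), Add(-178, Q)) (Function('v')(Q, C) = Mul(Add(-178, Q), Add(-221, C)) = Mul(Add(-221, C), Add(-178, Q)))
Mul(Add(Function('v')(-12, 102), 15113), Add(E, 47067)) = Mul(Add(Add(39338, Mul(-221, -12), Mul(-178, 102), Mul(102, -12)), 15113), Add(-21300, 47067)) = Mul(Add(Add(39338, 2652, -18156, -1224), 15113), 25767) = Mul(Add(22610, 15113), 25767) = Mul(37723, 25767) = 972008541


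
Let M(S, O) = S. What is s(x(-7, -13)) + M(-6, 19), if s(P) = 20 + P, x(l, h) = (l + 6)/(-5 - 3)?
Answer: 113/8 ≈ 14.125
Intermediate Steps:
x(l, h) = -¾ - l/8 (x(l, h) = (6 + l)/(-8) = (6 + l)*(-⅛) = -¾ - l/8)
s(x(-7, -13)) + M(-6, 19) = (20 + (-¾ - ⅛*(-7))) - 6 = (20 + (-¾ + 7/8)) - 6 = (20 + ⅛) - 6 = 161/8 - 6 = 113/8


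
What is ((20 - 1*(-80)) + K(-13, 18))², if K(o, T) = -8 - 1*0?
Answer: 8464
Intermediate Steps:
K(o, T) = -8 (K(o, T) = -8 + 0 = -8)
((20 - 1*(-80)) + K(-13, 18))² = ((20 - 1*(-80)) - 8)² = ((20 + 80) - 8)² = (100 - 8)² = 92² = 8464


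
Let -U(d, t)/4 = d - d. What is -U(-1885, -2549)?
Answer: 0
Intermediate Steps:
U(d, t) = 0 (U(d, t) = -4*(d - d) = -4*0 = 0)
-U(-1885, -2549) = -1*0 = 0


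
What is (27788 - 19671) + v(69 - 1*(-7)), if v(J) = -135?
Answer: 7982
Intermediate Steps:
(27788 - 19671) + v(69 - 1*(-7)) = (27788 - 19671) - 135 = 8117 - 135 = 7982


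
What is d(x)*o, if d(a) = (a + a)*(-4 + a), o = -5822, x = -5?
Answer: -523980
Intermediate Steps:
d(a) = 2*a*(-4 + a) (d(a) = (2*a)*(-4 + a) = 2*a*(-4 + a))
d(x)*o = (2*(-5)*(-4 - 5))*(-5822) = (2*(-5)*(-9))*(-5822) = 90*(-5822) = -523980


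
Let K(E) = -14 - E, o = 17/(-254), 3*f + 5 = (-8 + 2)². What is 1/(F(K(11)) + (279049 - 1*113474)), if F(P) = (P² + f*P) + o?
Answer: 762/126447499 ≈ 6.0262e-6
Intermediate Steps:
f = 31/3 (f = -5/3 + (-8 + 2)²/3 = -5/3 + (⅓)*(-6)² = -5/3 + (⅓)*36 = -5/3 + 12 = 31/3 ≈ 10.333)
o = -17/254 (o = 17*(-1/254) = -17/254 ≈ -0.066929)
F(P) = -17/254 + P² + 31*P/3 (F(P) = (P² + 31*P/3) - 17/254 = -17/254 + P² + 31*P/3)
1/(F(K(11)) + (279049 - 1*113474)) = 1/((-17/254 + (-14 - 1*11)² + 31*(-14 - 1*11)/3) + (279049 - 1*113474)) = 1/((-17/254 + (-14 - 11)² + 31*(-14 - 11)/3) + (279049 - 113474)) = 1/((-17/254 + (-25)² + (31/3)*(-25)) + 165575) = 1/((-17/254 + 625 - 775/3) + 165575) = 1/(279349/762 + 165575) = 1/(126447499/762) = 762/126447499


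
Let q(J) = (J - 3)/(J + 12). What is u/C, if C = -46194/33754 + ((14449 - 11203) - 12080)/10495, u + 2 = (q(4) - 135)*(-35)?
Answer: -13378715778295/6263910928 ≈ -2135.8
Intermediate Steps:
q(J) = (-3 + J)/(12 + J)
u = 75533/16 (u = -2 + ((-3 + 4)/(12 + 4) - 135)*(-35) = -2 + (1/16 - 135)*(-35) = -2 - 2159/16*(-35) = -2 + 75565/16 = 75533/16 ≈ 4720.8)
C = -391494433/177124115 (C = -46194*1/33754 + (3246 - 12080)*(1/10495) = -23097/16877 - 8834*1/10495 = -23097/16877 - 8834/10495 = -391494433/177124115 ≈ -2.2103)
u/C = 75533/(16*(-391494433/177124115)) = (75533/16)*(-177124115/391494433) = -13378715778295/6263910928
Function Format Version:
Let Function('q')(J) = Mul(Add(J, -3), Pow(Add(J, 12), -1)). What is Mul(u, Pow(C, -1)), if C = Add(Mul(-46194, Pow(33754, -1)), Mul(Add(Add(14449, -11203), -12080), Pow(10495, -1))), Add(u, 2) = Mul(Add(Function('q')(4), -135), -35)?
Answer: Rational(-13378715778295, 6263910928) ≈ -2135.8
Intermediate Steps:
Function('q')(J) = Mul(Pow(Add(12, J), -1), Add(-3, J)) (Function('q')(J) = Mul(Add(-3, J), Pow(Add(12, J), -1)) = Mul(Pow(Add(12, J), -1), Add(-3, J)))
u = Rational(75533, 16) (u = Add(-2, Mul(Add(Mul(Pow(Add(12, 4), -1), Add(-3, 4)), -135), -35)) = Add(-2, Mul(Add(Mul(Pow(16, -1), 1), -135), -35)) = Add(-2, Mul(Add(Mul(Rational(1, 16), 1), -135), -35)) = Add(-2, Mul(Add(Rational(1, 16), -135), -35)) = Add(-2, Mul(Rational(-2159, 16), -35)) = Add(-2, Rational(75565, 16)) = Rational(75533, 16) ≈ 4720.8)
C = Rational(-391494433, 177124115) (C = Add(Mul(-46194, Rational(1, 33754)), Mul(Add(3246, -12080), Rational(1, 10495))) = Add(Rational(-23097, 16877), Mul(-8834, Rational(1, 10495))) = Add(Rational(-23097, 16877), Rational(-8834, 10495)) = Rational(-391494433, 177124115) ≈ -2.2103)
Mul(u, Pow(C, -1)) = Mul(Rational(75533, 16), Pow(Rational(-391494433, 177124115), -1)) = Mul(Rational(75533, 16), Rational(-177124115, 391494433)) = Rational(-13378715778295, 6263910928)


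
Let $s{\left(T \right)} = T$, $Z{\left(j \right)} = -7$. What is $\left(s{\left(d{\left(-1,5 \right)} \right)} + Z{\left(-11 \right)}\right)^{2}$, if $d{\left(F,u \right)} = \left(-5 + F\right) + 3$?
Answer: $100$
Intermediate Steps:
$d{\left(F,u \right)} = -2 + F$
$\left(s{\left(d{\left(-1,5 \right)} \right)} + Z{\left(-11 \right)}\right)^{2} = \left(\left(-2 - 1\right) - 7\right)^{2} = \left(-3 - 7\right)^{2} = \left(-10\right)^{2} = 100$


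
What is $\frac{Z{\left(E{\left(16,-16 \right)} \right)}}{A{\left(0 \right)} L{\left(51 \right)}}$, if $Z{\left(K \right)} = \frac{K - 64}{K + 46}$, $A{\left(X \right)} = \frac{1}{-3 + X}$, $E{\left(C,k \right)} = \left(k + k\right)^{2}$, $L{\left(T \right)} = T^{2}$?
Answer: $- \frac{32}{30923} \approx -0.0010348$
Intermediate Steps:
$E{\left(C,k \right)} = 4 k^{2}$ ($E{\left(C,k \right)} = \left(2 k\right)^{2} = 4 k^{2}$)
$Z{\left(K \right)} = \frac{-64 + K}{46 + K}$
$\frac{Z{\left(E{\left(16,-16 \right)} \right)}}{A{\left(0 \right)} L{\left(51 \right)}} = \frac{\frac{1}{46 + 4 \left(-16\right)^{2}} \left(-64 + 4 \left(-16\right)^{2}\right)}{\frac{1}{-3 + 0} \cdot 51^{2}} = \frac{\frac{1}{46 + 4 \cdot 256} \left(-64 + 4 \cdot 256\right)}{\frac{1}{-3} \cdot 2601} = \frac{\frac{1}{46 + 1024} \left(-64 + 1024\right)}{\left(- \frac{1}{3}\right) 2601} = \frac{\frac{1}{1070} \cdot 960}{-867} = \frac{1}{1070} \cdot 960 \left(- \frac{1}{867}\right) = \frac{96}{107} \left(- \frac{1}{867}\right) = - \frac{32}{30923}$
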